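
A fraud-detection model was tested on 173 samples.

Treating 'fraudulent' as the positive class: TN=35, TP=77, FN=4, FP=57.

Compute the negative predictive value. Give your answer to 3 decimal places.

0.897

NPV = TN/(TN+FN) = 35/(35+4) = 0.897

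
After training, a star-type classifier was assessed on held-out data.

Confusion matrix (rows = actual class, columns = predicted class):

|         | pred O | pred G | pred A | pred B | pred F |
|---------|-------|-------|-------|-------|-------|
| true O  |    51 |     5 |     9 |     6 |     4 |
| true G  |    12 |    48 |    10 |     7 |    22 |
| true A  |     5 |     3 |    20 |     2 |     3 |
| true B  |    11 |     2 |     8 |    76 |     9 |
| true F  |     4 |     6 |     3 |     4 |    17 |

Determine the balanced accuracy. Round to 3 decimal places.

0.598

Balanced accuracy = mean of per-class recall.
  O: recall = 51/75 = 0.6800
  G: recall = 48/99 = 0.4848
  A: recall = 20/33 = 0.6061
  B: recall = 76/106 = 0.7170
  F: recall = 17/34 = 0.5000
Mean = (0.6800 + 0.4848 + 0.6061 + 0.7170 + 0.5000) / 5 = 0.598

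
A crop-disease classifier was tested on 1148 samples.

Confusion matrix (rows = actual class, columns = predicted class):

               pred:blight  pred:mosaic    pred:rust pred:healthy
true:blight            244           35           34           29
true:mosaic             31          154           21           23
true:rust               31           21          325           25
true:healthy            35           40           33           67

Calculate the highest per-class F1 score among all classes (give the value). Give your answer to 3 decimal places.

0.798

Per-class F1 score (2·TP/(2·TP+FP+FN)):
  blight: TP=244, FP=31+31+35=97, FN=35+34+29=98 → 488/683 = 0.7145
  mosaic: TP=154, FP=35+21+40=96, FN=31+21+23=75 → 308/479 = 0.6430
  rust: TP=325, FP=34+21+33=88, FN=31+21+25=77 → 650/815 = 0.7975
  healthy: TP=67, FP=29+23+25=77, FN=35+40+33=108 → 134/319 = 0.4201
Highest is class 'rust' with F1 score = 0.798.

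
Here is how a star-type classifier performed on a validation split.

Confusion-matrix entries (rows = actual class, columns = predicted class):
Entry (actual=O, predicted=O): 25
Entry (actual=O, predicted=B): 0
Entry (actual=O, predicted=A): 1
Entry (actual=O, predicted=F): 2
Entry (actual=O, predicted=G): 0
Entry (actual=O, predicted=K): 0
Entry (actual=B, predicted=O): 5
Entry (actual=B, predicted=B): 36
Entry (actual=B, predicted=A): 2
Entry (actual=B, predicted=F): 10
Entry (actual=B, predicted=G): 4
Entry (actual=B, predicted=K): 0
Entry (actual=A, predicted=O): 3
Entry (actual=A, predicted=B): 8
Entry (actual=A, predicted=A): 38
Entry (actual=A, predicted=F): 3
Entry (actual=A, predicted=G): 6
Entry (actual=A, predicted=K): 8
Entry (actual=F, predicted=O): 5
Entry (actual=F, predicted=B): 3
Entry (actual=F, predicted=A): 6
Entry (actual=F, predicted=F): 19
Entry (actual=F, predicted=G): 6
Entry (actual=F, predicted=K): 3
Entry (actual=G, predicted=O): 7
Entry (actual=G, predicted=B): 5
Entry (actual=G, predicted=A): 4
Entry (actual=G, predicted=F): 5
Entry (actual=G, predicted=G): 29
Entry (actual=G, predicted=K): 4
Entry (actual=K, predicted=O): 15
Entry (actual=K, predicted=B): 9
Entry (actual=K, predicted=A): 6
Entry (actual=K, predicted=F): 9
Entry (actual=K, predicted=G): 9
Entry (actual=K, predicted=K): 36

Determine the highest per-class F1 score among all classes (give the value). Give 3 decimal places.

Per-class F1 score (2·TP/(2·TP+FP+FN)):
  O: TP=25, FP=5+3+5+7+15=35, FN=0+1+2+0+0=3 → 50/88 = 0.5682
  B: TP=36, FP=0+8+3+5+9=25, FN=5+2+10+4+0=21 → 72/118 = 0.6102
  A: TP=38, FP=1+2+6+4+6=19, FN=3+8+3+6+8=28 → 76/123 = 0.6179
  F: TP=19, FP=2+10+3+5+9=29, FN=5+3+6+6+3=23 → 38/90 = 0.4222
  G: TP=29, FP=0+4+6+6+9=25, FN=7+5+4+5+4=25 → 58/108 = 0.5370
  K: TP=36, FP=0+0+8+3+4=15, FN=15+9+6+9+9=48 → 72/135 = 0.5333
Highest is class 'A' with F1 score = 0.618.

0.618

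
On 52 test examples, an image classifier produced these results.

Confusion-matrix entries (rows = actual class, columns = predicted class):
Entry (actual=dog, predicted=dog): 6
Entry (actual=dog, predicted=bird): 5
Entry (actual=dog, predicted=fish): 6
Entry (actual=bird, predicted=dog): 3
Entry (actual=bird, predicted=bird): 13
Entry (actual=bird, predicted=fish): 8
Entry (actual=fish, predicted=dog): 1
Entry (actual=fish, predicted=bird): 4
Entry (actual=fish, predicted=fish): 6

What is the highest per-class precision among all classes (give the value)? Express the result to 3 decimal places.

0.600

Per-class precision (TP/(TP+FP)):
  dog: TP=6, FP=3+1=4 → 6/10 = 0.6000
  bird: TP=13, FP=5+4=9 → 13/22 = 0.5909
  fish: TP=6, FP=6+8=14 → 6/20 = 0.3000
Highest is class 'dog' with precision = 0.600.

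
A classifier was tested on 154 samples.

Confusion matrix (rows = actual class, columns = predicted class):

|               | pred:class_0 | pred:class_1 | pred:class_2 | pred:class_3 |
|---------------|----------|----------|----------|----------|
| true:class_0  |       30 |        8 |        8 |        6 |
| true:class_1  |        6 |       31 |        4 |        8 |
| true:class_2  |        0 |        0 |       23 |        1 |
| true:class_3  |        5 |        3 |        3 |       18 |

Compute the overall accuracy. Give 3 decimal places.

0.662

Accuracy = trace / total = (30+31+23+18=102) / 154 = 102/154 = 0.662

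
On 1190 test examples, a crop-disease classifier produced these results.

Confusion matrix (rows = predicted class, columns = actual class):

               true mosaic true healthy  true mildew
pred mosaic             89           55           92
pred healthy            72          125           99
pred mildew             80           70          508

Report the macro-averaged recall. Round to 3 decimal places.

Per-class recall (TP/(TP+FN)):
  mosaic: TP=89, FN=72+80=152 → 89/241 = 0.3693
  healthy: TP=125, FN=55+70=125 → 125/250 = 0.5000
  mildew: TP=508, FN=92+99=191 → 508/699 = 0.7268
Macro-recall = mean = (0.3693 + 0.5000 + 0.7268) / 3 = 0.532

0.532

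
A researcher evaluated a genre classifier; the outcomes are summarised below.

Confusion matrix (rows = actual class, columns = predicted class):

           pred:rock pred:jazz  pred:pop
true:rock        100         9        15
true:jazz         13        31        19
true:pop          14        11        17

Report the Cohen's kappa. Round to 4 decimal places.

Observed agreement pₒ = trace/N = 148/229 = 0.64629
Expected agreement pₑ = Σ (rowᵢ·colᵢ)/N² = (124·127 + 63·51 + 42·51)/229² = 0.40241
κ = (pₒ − pₑ)/(1 − pₑ) = (0.64629 − 0.40241)/(1 − 0.40241) = 0.4081

0.4081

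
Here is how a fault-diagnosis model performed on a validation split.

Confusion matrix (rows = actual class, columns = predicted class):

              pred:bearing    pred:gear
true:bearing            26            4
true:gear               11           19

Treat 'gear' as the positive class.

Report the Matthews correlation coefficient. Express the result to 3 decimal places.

MCC = (TP·TN − FP·FN) / √((TP+FP)(TP+FN)(TN+FP)(TN+FN))
Numerator = 19·26 − 4·11 = 450
Denominator = √(23·30·30·37) = √765900 = 875.1571
MCC = 450 / 875.1571 = 0.514

0.514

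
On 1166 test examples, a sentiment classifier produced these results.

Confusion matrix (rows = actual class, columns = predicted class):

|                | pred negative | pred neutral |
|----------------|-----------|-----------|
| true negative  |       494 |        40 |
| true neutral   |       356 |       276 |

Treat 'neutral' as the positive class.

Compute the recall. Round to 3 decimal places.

0.437

Recall = TP/(TP+FN) = 276/(276+356) = 276/632 = 0.437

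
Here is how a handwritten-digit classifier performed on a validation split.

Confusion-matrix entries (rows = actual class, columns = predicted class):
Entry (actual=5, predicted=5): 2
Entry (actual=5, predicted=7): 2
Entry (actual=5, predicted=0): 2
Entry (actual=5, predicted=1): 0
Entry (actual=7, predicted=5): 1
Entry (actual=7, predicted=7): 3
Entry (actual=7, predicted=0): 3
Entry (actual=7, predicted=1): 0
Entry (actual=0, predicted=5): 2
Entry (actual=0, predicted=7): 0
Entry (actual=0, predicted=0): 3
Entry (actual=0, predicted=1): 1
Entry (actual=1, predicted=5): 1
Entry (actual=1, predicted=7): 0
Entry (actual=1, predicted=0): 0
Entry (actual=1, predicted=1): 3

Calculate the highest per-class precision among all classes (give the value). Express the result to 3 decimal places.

Per-class precision (TP/(TP+FP)):
  5: TP=2, FP=1+2+1=4 → 2/6 = 0.3333
  7: TP=3, FP=2+0+0=2 → 3/5 = 0.6000
  0: TP=3, FP=2+3+0=5 → 3/8 = 0.3750
  1: TP=3, FP=0+0+1=1 → 3/4 = 0.7500
Highest is class '1' with precision = 0.750.

0.750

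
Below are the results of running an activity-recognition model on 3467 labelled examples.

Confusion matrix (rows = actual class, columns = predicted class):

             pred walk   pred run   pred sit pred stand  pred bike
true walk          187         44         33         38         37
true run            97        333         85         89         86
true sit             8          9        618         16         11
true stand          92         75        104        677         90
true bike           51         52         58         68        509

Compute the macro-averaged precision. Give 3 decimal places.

0.645

Per-class precision (TP/(TP+FP)):
  walk: TP=187, FP=97+8+92+51=248 → 187/435 = 0.4299
  run: TP=333, FP=44+9+75+52=180 → 333/513 = 0.6491
  sit: TP=618, FP=33+85+104+58=280 → 618/898 = 0.6882
  stand: TP=677, FP=38+89+16+68=211 → 677/888 = 0.7624
  bike: TP=509, FP=37+86+11+90=224 → 509/733 = 0.6944
Macro-precision = mean = (0.4299 + 0.6491 + 0.6882 + 0.7624 + 0.6944) / 5 = 0.645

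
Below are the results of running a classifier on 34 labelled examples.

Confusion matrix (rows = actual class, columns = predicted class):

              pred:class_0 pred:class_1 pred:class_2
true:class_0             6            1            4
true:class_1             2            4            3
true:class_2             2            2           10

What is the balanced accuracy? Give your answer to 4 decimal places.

Balanced accuracy = mean of per-class recall.
  class_0: recall = 6/11 = 0.54545
  class_1: recall = 4/9 = 0.44444
  class_2: recall = 10/14 = 0.71429
Mean = (0.54545 + 0.44444 + 0.71429) / 3 = 0.5681

0.5681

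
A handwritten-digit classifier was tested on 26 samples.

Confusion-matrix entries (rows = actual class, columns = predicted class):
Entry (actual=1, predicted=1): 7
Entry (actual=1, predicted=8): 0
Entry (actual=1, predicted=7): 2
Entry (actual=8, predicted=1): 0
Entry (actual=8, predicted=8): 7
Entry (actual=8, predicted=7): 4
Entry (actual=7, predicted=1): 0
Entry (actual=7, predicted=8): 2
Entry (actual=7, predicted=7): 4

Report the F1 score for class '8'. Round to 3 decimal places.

One-vs-rest for '8': TP = diagonal; FP = other classes predicted '8'; FN = '8' predicted as other.
F1 score = 2·TP/(2·TP+FP+FN).
8: TP=7, FP=0+2=2, FN=0+4=4 → 14/20 = 0.7000

0.700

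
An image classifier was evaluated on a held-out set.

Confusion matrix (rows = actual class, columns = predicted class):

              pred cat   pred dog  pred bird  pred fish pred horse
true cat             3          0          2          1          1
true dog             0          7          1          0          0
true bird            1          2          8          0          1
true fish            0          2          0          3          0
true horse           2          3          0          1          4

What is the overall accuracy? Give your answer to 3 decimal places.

Accuracy = trace / total = (3+7+8+3+4=25) / 42 = 25/42 = 0.595

0.595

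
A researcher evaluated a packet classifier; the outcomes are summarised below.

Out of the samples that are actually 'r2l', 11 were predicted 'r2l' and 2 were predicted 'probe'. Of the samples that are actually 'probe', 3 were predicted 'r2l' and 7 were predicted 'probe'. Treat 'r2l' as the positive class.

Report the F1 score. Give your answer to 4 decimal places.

0.8148

Precision = TP/(TP+FP) = 11/14 = 0.7857
Recall = TP/(TP+FN) = 11/13 = 0.8462
F1 = 2·TP/(2·TP+FP+FN) = 22/27 = 0.8148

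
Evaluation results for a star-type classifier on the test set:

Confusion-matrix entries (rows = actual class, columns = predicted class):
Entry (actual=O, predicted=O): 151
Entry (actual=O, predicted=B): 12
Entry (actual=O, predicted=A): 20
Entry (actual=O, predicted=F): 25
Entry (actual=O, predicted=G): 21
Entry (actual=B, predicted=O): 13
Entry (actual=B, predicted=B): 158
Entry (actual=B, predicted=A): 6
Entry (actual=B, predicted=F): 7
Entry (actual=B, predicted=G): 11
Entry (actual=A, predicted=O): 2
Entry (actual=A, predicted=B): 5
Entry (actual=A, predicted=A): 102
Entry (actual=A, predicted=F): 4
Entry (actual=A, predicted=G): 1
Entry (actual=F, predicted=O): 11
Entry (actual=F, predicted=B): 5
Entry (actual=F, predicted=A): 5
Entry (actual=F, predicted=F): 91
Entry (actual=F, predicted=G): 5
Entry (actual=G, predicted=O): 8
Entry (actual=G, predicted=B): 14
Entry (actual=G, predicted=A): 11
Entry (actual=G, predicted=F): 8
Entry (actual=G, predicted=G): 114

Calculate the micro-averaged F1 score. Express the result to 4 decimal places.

0.7605

Micro-averaging pools counts across classes: ΣTP=616, ΣFP=194, ΣFN=194.
Micro-F1 score = 2·TP/(2·TP+FP+FN) on pooled counts = 0.7605 (equals overall accuracy in single-label multiclass).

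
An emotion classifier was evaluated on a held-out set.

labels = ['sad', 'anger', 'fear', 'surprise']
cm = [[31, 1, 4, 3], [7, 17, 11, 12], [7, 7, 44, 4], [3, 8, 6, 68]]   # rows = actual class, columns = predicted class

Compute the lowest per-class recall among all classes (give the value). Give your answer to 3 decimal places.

Per-class recall (TP/(TP+FN)):
  sad: TP=31, FN=1+4+3=8 → 31/39 = 0.7949
  anger: TP=17, FN=7+11+12=30 → 17/47 = 0.3617
  fear: TP=44, FN=7+7+4=18 → 44/62 = 0.7097
  surprise: TP=68, FN=3+8+6=17 → 68/85 = 0.8000
Lowest is class 'anger' with recall = 0.362.

0.362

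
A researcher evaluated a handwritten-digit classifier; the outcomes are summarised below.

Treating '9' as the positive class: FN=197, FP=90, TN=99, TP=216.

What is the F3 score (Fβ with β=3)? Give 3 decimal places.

0.537

Fβ = (1+β²)·TP / ((1+β²)·TP + β²·FN + FP), with β²=9
= 10·216 / (10·216 + 9·197 + 90) = 0.537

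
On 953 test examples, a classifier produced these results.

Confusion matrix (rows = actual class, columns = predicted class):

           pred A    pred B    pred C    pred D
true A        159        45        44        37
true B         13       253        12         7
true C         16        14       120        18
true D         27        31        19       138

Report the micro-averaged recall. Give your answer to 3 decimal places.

Micro-averaging pools counts across classes: ΣTP=670, ΣFP=283, ΣFN=283.
Micro-recall = TP/(TP+FN) on pooled counts = 0.703 (equals overall accuracy in single-label multiclass).

0.703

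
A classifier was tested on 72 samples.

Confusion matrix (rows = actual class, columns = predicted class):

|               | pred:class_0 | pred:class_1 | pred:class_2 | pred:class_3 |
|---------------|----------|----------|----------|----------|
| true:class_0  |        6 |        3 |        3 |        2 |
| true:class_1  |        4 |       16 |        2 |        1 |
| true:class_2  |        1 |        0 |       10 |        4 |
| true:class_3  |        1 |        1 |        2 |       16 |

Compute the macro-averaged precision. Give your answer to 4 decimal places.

0.6460

Per-class precision (TP/(TP+FP)):
  class_0: TP=6, FP=4+1+1=6 → 6/12 = 0.50000
  class_1: TP=16, FP=3+0+1=4 → 16/20 = 0.80000
  class_2: TP=10, FP=3+2+2=7 → 10/17 = 0.58824
  class_3: TP=16, FP=2+1+4=7 → 16/23 = 0.69565
Macro-precision = mean = (0.50000 + 0.80000 + 0.58824 + 0.69565) / 4 = 0.6460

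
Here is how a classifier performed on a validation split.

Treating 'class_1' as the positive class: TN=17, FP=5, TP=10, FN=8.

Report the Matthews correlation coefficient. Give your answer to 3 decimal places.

0.337

MCC = (TP·TN − FP·FN) / √((TP+FP)(TP+FN)(TN+FP)(TN+FN))
Numerator = 10·17 − 5·8 = 130
Denominator = √(15·18·22·25) = √148500 = 385.3570
MCC = 130 / 385.3570 = 0.337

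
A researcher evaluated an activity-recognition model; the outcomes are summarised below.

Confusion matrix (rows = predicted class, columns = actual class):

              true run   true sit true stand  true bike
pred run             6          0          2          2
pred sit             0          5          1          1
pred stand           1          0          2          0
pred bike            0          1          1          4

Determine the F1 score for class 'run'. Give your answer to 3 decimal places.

0.706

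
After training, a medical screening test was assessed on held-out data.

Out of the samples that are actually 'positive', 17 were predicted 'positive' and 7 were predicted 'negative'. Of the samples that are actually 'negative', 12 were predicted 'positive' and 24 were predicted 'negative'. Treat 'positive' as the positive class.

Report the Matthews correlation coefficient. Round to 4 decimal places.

MCC = (TP·TN − FP·FN) / √((TP+FP)(TP+FN)(TN+FP)(TN+FN))
Numerator = 17·24 − 12·7 = 324
Denominator = √(29·24·36·31) = √776736 = 881.3263
MCC = 324 / 881.3263 = 0.3676

0.3676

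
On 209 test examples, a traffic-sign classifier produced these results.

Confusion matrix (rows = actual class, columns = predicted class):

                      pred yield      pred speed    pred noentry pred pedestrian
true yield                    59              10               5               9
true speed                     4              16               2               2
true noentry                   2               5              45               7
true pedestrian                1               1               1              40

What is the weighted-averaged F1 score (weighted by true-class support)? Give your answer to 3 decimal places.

0.770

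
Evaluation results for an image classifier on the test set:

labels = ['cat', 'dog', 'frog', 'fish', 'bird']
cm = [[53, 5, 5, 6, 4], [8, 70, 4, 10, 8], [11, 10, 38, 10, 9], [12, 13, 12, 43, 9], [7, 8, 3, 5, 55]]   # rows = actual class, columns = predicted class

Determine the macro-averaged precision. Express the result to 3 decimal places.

0.617

Per-class precision (TP/(TP+FP)):
  cat: TP=53, FP=8+11+12+7=38 → 53/91 = 0.5824
  dog: TP=70, FP=5+10+13+8=36 → 70/106 = 0.6604
  frog: TP=38, FP=5+4+12+3=24 → 38/62 = 0.6129
  fish: TP=43, FP=6+10+10+5=31 → 43/74 = 0.5811
  bird: TP=55, FP=4+8+9+9=30 → 55/85 = 0.6471
Macro-precision = mean = (0.5824 + 0.6604 + 0.6129 + 0.5811 + 0.6471) / 5 = 0.617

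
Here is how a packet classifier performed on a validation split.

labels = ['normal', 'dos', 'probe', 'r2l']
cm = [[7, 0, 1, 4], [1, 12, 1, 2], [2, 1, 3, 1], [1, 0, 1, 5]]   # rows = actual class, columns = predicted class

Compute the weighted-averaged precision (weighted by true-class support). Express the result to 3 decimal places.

Per-class precision (TP/(TP+FP)):
  normal: TP=7, FP=1+2+1=4 → 7/11 = 0.6364
  dos: TP=12, FP=0+1+0=1 → 12/13 = 0.9231
  probe: TP=3, FP=1+1+1=3 → 3/6 = 0.5000
  r2l: TP=5, FP=4+2+1=7 → 5/12 = 0.4167
Weighted-precision = Σ (supportᵢ/N)·precisionᵢ with N=42: (12/42)·0.6364 + (16/42)·0.9231 + (7/42)·0.5000 + (7/42)·0.4167 = 0.686

0.686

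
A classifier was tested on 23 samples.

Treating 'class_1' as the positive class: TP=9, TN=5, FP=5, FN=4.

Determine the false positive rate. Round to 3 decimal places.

FPR = FP/(FP+TN) = 5/(5+5) = 0.500

0.500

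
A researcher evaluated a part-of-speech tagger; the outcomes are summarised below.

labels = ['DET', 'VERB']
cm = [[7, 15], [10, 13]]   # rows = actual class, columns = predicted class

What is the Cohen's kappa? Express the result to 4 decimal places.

Observed agreement pₒ = trace/N = 20/45 = 0.44444
Expected agreement pₑ = Σ (rowᵢ·colᵢ)/N² = (22·17 + 23·28)/45² = 0.50272
κ = (pₒ − pₑ)/(1 − pₑ) = (0.44444 − 0.50272)/(1 − 0.50272) = -0.1172

-0.1172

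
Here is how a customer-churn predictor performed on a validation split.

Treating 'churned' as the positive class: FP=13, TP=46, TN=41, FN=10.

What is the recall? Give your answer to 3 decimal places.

0.821

Recall = TP/(TP+FN) = 46/(46+10) = 46/56 = 0.821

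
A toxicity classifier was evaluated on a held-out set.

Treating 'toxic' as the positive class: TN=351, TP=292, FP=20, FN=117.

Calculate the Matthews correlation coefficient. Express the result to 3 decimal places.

0.673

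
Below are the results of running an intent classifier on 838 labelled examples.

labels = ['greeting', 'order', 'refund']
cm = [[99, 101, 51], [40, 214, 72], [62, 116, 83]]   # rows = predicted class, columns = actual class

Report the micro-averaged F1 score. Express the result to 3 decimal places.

0.473

Micro-averaging pools counts across classes: ΣTP=396, ΣFP=442, ΣFN=442.
Micro-F1 score = 2·TP/(2·TP+FP+FN) on pooled counts = 0.473 (equals overall accuracy in single-label multiclass).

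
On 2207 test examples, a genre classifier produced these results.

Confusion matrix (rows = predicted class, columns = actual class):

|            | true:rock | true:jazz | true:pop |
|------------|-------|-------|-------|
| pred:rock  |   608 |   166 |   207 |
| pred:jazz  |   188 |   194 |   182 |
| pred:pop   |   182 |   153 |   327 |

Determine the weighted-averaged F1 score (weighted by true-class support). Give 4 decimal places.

0.5128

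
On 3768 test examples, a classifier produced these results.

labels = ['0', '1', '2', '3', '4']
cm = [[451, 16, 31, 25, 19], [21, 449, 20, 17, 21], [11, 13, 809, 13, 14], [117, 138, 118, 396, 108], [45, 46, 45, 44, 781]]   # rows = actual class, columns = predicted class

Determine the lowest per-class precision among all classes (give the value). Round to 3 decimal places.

0.678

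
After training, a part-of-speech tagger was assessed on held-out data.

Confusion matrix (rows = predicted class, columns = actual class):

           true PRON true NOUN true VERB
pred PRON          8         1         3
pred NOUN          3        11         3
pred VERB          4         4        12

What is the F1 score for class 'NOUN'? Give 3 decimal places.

0.667

One-vs-rest for 'NOUN': TP = diagonal; FP = other classes predicted 'NOUN'; FN = 'NOUN' predicted as other.
F1 score = 2·TP/(2·TP+FP+FN).
NOUN: TP=11, FP=3+3=6, FN=1+4=5 → 22/33 = 0.6667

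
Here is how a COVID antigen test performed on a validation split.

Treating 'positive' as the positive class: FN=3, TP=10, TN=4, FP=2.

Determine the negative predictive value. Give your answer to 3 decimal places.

NPV = TN/(TN+FN) = 4/(4+3) = 0.571

0.571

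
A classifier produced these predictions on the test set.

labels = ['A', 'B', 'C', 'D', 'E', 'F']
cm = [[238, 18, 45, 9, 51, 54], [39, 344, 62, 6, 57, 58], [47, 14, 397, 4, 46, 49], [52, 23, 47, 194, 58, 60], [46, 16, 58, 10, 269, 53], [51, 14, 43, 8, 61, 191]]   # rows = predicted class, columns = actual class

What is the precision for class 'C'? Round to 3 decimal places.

0.713

Take TP from the diagonal, FP from the rest of the 'C' prediction marginal, FN from the rest of the 'C' actual marginal.
precision = TP/(TP+FP).
C: TP=397, FP=47+14+4+46+49=160 → 397/557 = 0.7127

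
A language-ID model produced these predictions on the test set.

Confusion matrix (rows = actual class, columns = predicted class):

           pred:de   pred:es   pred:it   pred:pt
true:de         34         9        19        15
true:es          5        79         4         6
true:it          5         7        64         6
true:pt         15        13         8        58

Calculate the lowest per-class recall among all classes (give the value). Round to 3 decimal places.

Per-class recall (TP/(TP+FN)):
  de: TP=34, FN=9+19+15=43 → 34/77 = 0.4416
  es: TP=79, FN=5+4+6=15 → 79/94 = 0.8404
  it: TP=64, FN=5+7+6=18 → 64/82 = 0.7805
  pt: TP=58, FN=15+13+8=36 → 58/94 = 0.6170
Lowest is class 'de' with recall = 0.442.

0.442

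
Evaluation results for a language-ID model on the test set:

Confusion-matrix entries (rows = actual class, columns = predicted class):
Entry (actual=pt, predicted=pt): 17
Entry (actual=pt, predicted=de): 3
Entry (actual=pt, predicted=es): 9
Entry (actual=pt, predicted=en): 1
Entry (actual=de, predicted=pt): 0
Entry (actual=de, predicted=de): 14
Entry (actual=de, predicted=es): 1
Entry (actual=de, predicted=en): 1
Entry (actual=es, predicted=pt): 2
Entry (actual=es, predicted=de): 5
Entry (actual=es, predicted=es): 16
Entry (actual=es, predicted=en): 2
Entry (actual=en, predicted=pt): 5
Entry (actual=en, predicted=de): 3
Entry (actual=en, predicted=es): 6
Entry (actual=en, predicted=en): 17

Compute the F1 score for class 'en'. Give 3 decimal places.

0.654

Take TP from the diagonal, FP from the rest of the 'en' prediction marginal, FN from the rest of the 'en' actual marginal.
F1 score = 2·TP/(2·TP+FP+FN).
en: TP=17, FP=1+1+2=4, FN=5+3+6=14 → 34/52 = 0.6538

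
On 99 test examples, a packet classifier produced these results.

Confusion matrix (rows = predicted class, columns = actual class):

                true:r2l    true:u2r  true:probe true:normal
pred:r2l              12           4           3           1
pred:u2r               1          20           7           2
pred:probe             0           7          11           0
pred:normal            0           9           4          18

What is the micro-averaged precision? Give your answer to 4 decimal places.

Micro-averaging pools counts across classes: ΣTP=61, ΣFP=38, ΣFN=38.
Micro-precision = TP/(TP+FP) on pooled counts = 0.6162 (equals overall accuracy in single-label multiclass).

0.6162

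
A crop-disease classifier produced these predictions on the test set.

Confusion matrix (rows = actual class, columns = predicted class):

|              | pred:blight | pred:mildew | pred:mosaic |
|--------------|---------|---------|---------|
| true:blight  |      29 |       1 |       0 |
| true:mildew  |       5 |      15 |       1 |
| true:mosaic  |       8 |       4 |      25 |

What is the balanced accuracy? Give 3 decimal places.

0.786

Balanced accuracy = mean of per-class recall.
  blight: recall = 29/30 = 0.9667
  mildew: recall = 15/21 = 0.7143
  mosaic: recall = 25/37 = 0.6757
Mean = (0.9667 + 0.7143 + 0.6757) / 3 = 0.786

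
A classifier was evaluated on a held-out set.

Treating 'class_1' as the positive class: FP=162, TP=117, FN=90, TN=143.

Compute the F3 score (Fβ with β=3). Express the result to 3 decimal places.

0.546

Fβ = (1+β²)·TP / ((1+β²)·TP + β²·FN + FP), with β²=9
= 10·117 / (10·117 + 9·90 + 162) = 0.546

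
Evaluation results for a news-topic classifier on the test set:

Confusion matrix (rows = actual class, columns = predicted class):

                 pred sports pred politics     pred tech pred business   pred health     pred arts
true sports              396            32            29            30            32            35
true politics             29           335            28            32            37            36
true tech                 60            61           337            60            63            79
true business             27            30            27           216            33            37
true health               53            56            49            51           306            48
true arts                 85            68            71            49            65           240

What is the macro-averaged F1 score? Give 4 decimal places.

0.5646

Per-class F1 score (2·TP/(2·TP+FP+FN)):
  sports: TP=396, FP=29+60+27+53+85=254, FN=32+29+30+32+35=158 → 792/1204 = 0.65781
  politics: TP=335, FP=32+61+30+56+68=247, FN=29+28+32+37+36=162 → 670/1079 = 0.62095
  tech: TP=337, FP=29+28+27+49+71=204, FN=60+61+60+63+79=323 → 674/1201 = 0.56120
  business: TP=216, FP=30+32+60+51+49=222, FN=27+30+27+33+37=154 → 432/808 = 0.53465
  health: TP=306, FP=32+37+63+33+65=230, FN=53+56+49+51+48=257 → 612/1099 = 0.55687
  arts: TP=240, FP=35+36+79+37+48=235, FN=85+68+71+49+65=338 → 480/1053 = 0.45584
Macro-F1 score = mean = (0.65781 + 0.62095 + 0.56120 + 0.53465 + 0.55687 + 0.45584) / 6 = 0.5646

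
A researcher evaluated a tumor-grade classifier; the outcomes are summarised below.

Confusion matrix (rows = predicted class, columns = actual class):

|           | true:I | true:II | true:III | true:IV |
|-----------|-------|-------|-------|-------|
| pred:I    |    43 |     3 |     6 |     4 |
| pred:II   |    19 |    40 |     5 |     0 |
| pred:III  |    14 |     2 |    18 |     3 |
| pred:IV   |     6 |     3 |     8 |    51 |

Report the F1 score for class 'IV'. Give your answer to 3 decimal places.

Take TP from the diagonal, FP from the rest of the 'IV' prediction marginal, FN from the rest of the 'IV' actual marginal.
F1 score = 2·TP/(2·TP+FP+FN).
IV: TP=51, FP=6+3+8=17, FN=4+0+3=7 → 102/126 = 0.8095

0.810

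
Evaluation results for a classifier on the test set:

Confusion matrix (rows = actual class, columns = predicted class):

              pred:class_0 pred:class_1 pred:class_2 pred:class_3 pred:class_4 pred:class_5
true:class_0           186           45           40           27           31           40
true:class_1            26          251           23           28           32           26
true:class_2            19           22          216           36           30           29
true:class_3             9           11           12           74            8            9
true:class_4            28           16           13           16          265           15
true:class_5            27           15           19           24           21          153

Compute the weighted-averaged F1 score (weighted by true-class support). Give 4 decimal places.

Per-class F1 score (2·TP/(2·TP+FP+FN)):
  class_0: TP=186, FP=26+19+9+28+27=109, FN=45+40+27+31+40=183 → 372/664 = 0.56024
  class_1: TP=251, FP=45+22+11+16+15=109, FN=26+23+28+32+26=135 → 502/746 = 0.67292
  class_2: TP=216, FP=40+23+12+13+19=107, FN=19+22+36+30+29=136 → 432/675 = 0.64000
  class_3: TP=74, FP=27+28+36+16+24=131, FN=9+11+12+8+9=49 → 148/328 = 0.45122
  class_4: TP=265, FP=31+32+30+8+21=122, FN=28+16+13+16+15=88 → 530/740 = 0.71622
  class_5: TP=153, FP=40+26+29+9+15=119, FN=27+15+19+24+21=106 → 306/531 = 0.57627
Weighted-F1 score = Σ (supportᵢ/N)·F1 scoreᵢ with N=1842: (369/1842)·0.56024 + (386/1842)·0.67292 + (352/1842)·0.64000 + (123/1842)·0.45122 + (353/1842)·0.71622 + (259/1842)·0.57627 = 0.6240

0.6240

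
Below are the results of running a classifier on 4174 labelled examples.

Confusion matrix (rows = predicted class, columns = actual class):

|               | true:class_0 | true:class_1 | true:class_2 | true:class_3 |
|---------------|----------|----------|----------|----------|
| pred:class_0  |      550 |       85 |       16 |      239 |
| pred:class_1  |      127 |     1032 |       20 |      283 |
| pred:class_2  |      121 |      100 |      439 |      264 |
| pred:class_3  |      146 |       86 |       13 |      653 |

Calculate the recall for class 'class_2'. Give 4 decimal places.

0.8996

Take TP from the diagonal, FP from the rest of the 'class_2' prediction marginal, FN from the rest of the 'class_2' actual marginal.
recall = TP/(TP+FN).
class_2: TP=439, FN=16+20+13=49 → 439/488 = 0.89959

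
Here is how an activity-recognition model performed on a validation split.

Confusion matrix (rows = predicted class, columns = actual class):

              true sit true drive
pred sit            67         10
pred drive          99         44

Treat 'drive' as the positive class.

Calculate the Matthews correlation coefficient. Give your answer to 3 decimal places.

MCC = (TP·TN − FP·FN) / √((TP+FP)(TP+FN)(TN+FP)(TN+FN))
Numerator = 44·67 − 99·10 = 1958
Denominator = √(143·54·166·77) = √98702604 = 9934.9184
MCC = 1958 / 9934.9184 = 0.197

0.197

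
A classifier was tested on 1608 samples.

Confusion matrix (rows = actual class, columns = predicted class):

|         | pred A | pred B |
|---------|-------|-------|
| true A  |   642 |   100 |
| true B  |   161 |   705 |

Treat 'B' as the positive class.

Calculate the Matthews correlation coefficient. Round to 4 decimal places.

MCC = (TP·TN − FP·FN) / √((TP+FP)(TP+FN)(TN+FP)(TN+FN))
Numerator = 705·642 − 100·161 = 436510
Denominator = √(805·866·742·803) = √415368179380 = 644490.6356
MCC = 436510 / 644490.6356 = 0.6773

0.6773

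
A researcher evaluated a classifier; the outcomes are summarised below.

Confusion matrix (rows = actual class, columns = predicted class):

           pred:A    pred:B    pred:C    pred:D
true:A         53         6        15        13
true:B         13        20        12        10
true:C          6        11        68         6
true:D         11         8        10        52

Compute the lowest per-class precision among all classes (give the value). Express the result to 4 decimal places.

0.4444

Per-class precision (TP/(TP+FP)):
  A: TP=53, FP=13+6+11=30 → 53/83 = 0.63855
  B: TP=20, FP=6+11+8=25 → 20/45 = 0.44444
  C: TP=68, FP=15+12+10=37 → 68/105 = 0.64762
  D: TP=52, FP=13+10+6=29 → 52/81 = 0.64198
Lowest is class 'B' with precision = 0.4444.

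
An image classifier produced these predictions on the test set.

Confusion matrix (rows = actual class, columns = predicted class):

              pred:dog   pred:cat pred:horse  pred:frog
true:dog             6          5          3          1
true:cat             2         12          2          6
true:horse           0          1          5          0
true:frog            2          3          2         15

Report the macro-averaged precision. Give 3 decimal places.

Per-class precision (TP/(TP+FP)):
  dog: TP=6, FP=2+0+2=4 → 6/10 = 0.6000
  cat: TP=12, FP=5+1+3=9 → 12/21 = 0.5714
  horse: TP=5, FP=3+2+2=7 → 5/12 = 0.4167
  frog: TP=15, FP=1+6+0=7 → 15/22 = 0.6818
Macro-precision = mean = (0.6000 + 0.5714 + 0.4167 + 0.6818) / 4 = 0.567

0.567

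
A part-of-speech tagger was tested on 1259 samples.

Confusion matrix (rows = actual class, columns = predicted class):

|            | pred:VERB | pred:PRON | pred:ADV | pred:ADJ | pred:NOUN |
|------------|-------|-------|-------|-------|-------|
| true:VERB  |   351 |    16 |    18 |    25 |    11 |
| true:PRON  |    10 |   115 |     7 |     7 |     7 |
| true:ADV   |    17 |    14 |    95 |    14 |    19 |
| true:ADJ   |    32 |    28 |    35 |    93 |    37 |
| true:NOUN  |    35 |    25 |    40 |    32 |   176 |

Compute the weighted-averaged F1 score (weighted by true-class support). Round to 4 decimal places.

0.6546

Per-class F1 score (2·TP/(2·TP+FP+FN)):
  VERB: TP=351, FP=10+17+32+35=94, FN=16+18+25+11=70 → 702/866 = 0.81062
  PRON: TP=115, FP=16+14+28+25=83, FN=10+7+7+7=31 → 230/344 = 0.66860
  ADV: TP=95, FP=18+7+35+40=100, FN=17+14+14+19=64 → 190/354 = 0.53672
  ADJ: TP=93, FP=25+7+14+32=78, FN=32+28+35+37=132 → 186/396 = 0.46970
  NOUN: TP=176, FP=11+7+19+37=74, FN=35+25+40+32=132 → 352/558 = 0.63082
Weighted-F1 score = Σ (supportᵢ/N)·F1 scoreᵢ with N=1259: (421/1259)·0.81062 + (146/1259)·0.66860 + (159/1259)·0.53672 + (225/1259)·0.46970 + (308/1259)·0.63082 = 0.6546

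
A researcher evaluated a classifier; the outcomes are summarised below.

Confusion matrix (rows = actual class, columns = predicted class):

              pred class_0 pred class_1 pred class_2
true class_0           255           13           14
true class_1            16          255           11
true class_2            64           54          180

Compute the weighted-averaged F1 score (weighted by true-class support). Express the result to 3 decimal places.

0.794

Per-class F1 score (2·TP/(2·TP+FP+FN)):
  class_0: TP=255, FP=16+64=80, FN=13+14=27 → 510/617 = 0.8266
  class_1: TP=255, FP=13+54=67, FN=16+11=27 → 510/604 = 0.8444
  class_2: TP=180, FP=14+11=25, FN=64+54=118 → 360/503 = 0.7157
Weighted-F1 score = Σ (supportᵢ/N)·F1 scoreᵢ with N=862: (282/862)·0.8266 + (282/862)·0.8444 + (298/862)·0.7157 = 0.794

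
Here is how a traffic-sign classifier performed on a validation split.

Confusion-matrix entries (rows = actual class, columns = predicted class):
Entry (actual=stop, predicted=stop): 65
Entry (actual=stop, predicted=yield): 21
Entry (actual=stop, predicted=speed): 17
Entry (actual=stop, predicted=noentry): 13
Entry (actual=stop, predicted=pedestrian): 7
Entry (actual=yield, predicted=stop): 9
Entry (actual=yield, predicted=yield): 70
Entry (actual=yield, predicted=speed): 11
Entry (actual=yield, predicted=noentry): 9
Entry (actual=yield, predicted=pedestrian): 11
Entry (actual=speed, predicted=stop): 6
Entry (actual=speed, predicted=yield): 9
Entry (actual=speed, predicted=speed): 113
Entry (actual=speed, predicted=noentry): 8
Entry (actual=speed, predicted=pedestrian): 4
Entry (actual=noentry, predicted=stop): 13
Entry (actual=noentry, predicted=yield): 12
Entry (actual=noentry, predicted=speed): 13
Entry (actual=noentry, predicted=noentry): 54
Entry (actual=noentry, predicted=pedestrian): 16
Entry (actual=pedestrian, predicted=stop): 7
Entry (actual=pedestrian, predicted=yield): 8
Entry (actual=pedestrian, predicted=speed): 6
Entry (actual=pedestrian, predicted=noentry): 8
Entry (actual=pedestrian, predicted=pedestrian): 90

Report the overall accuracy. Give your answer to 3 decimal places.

0.653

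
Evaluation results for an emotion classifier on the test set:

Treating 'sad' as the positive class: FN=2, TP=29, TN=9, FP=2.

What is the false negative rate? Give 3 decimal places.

0.065

FNR = FN/(FN+TP) = 2/(2+29) = 0.065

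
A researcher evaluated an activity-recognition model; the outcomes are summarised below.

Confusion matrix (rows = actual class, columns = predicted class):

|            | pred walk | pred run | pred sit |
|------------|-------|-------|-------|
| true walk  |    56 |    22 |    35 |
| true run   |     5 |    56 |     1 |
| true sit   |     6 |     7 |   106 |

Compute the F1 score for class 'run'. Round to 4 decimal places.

0.7619

F1 score = 2·TP/(2·TP+FP+FN).
run: TP=56, FP=22+7=29, FN=5+1=6 → 112/147 = 0.76190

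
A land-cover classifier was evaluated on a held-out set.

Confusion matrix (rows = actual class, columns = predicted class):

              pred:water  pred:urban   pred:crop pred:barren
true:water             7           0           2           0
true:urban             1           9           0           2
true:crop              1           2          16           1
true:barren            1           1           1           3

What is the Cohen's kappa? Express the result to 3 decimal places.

0.638

Observed agreement pₒ = trace/N = 35/47 = 0.7447
Expected agreement pₑ = Σ (rowᵢ·colᵢ)/N² = (9·10 + 12·12 + 20·19 + 6·6)/47² = 0.2943
κ = (pₒ − pₑ)/(1 − pₑ) = (0.7447 − 0.2943)/(1 − 0.2943) = 0.638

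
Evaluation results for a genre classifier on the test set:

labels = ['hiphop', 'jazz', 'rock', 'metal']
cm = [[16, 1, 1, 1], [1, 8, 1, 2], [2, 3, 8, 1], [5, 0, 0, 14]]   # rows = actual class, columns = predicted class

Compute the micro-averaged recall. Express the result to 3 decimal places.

0.719

Micro-averaging pools counts across classes: ΣTP=46, ΣFP=18, ΣFN=18.
Micro-recall = TP/(TP+FN) on pooled counts = 0.719 (equals overall accuracy in single-label multiclass).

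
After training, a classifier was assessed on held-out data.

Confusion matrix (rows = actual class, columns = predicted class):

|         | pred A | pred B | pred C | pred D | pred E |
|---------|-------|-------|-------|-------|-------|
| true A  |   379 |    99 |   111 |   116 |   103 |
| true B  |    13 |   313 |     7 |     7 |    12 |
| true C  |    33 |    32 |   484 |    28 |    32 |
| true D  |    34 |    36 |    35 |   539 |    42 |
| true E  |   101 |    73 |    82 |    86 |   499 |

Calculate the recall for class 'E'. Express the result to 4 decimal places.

One-vs-rest for 'E': TP = diagonal; FP = other classes predicted 'E'; FN = 'E' predicted as other.
recall = TP/(TP+FN).
E: TP=499, FN=101+73+82+86=342 → 499/841 = 0.59334

0.5933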